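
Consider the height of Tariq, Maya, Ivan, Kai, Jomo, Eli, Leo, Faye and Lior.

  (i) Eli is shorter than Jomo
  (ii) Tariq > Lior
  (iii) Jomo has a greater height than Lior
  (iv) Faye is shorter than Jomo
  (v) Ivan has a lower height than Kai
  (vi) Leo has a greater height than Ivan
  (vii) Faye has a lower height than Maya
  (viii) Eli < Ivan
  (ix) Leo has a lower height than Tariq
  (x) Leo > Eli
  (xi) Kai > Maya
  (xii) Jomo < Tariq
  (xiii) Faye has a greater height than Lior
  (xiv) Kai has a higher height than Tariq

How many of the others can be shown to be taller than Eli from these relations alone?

5

From Eli the given relations immediately reach Ivan, Jomo, Leo.
From those, Tariq, Kai — 5 in total.
No other element is forced above Eli by the given relations, so the count is 5.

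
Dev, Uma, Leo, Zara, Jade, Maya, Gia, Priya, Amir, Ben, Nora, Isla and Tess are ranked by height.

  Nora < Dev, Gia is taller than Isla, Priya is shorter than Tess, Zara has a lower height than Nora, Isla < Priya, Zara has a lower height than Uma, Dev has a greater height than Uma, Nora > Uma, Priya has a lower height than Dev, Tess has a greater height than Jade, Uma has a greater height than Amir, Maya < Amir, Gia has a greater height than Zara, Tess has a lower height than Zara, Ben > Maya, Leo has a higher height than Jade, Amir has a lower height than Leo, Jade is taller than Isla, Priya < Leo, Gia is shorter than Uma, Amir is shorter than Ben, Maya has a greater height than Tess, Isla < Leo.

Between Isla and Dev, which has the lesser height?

Isla

Isla < Priya < Tess < Zara < Uma < Nora < Dev, by transitivity through Priya, Tess, Zara, Uma, Nora.
So Isla < Dev; Isla is the shorter of the two.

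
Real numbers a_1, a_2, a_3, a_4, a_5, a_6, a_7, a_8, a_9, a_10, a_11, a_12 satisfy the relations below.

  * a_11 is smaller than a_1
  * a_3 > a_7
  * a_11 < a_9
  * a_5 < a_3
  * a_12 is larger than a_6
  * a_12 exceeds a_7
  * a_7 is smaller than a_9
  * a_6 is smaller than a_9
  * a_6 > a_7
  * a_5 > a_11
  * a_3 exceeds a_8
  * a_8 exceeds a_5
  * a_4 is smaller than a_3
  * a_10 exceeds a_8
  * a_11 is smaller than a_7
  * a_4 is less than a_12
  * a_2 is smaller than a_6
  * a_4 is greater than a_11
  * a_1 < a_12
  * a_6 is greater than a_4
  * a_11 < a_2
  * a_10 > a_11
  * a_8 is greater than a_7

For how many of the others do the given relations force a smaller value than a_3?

5

From a_3 the given relations immediately reach a_5, a_7, a_4, a_8.
From those, a_11 — 5 in total.
Nothing else is reachable below a_3; 5 in all.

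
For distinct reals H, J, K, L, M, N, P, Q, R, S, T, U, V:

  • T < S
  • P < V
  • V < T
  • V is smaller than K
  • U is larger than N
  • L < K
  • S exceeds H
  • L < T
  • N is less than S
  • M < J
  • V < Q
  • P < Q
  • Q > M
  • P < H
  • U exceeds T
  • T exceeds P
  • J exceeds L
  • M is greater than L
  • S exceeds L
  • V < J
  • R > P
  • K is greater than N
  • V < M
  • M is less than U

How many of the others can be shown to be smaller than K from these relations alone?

The elements the relations force below K are N, P, V, L — no chain reaches any other.
That is 4.

4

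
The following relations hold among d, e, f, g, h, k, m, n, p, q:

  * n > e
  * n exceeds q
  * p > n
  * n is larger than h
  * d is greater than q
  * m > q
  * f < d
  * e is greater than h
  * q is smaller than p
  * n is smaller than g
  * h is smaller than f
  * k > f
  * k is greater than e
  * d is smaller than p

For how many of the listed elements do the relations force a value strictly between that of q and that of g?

1

The relations place q below g. An element lies strictly between them when it is forced above q and also forced below g.
Above q: {d, n, p, m}. Below g: {h, e, n}.
Intersection: {n} — 1.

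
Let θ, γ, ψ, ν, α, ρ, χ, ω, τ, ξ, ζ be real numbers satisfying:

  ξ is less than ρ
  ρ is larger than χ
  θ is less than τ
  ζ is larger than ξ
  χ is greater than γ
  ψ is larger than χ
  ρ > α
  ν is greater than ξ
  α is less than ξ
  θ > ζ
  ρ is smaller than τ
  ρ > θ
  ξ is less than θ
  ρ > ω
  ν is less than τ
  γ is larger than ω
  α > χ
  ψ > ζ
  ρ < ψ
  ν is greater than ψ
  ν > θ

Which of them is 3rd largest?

ψ

The consecutive relations fix a unique order: ω < γ < χ < α < ξ < ζ < θ < ρ < ψ < ν < τ.
Counting 3 from the largest end gives ψ.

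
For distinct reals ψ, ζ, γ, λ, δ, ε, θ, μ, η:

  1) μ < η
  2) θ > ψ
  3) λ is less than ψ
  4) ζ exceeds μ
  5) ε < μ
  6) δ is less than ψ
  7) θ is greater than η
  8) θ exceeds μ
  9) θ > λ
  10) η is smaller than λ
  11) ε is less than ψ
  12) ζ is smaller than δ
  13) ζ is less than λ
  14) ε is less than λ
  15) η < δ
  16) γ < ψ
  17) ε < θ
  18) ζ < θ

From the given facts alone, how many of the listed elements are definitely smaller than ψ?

From ψ the given relations immediately reach ε, δ, γ, λ.
From those, ζ, η — 6 in total.
From those, μ — 7 in total.
No other element is forced below ψ by the given relations, so the count is 7.

7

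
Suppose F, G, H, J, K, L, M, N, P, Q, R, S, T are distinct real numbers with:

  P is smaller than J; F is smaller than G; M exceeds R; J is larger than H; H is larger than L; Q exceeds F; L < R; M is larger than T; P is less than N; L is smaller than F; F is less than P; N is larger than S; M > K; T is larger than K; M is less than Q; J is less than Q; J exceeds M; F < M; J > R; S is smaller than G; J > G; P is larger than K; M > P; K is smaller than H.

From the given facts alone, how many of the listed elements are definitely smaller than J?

10

From J the given relations immediately reach R, P, G, M, H.
From those, L, F, K, S, T — 10 in total.
No other element is forced below J by the given relations, so the count is 10.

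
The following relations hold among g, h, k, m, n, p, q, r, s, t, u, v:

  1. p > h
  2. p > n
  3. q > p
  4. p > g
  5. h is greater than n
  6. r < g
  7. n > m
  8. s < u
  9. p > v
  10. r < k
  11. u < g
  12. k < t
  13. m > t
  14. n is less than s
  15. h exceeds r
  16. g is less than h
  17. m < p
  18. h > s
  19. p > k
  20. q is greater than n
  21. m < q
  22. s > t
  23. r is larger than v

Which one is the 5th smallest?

The consecutive relations fix a unique order: v < r < k < t < m < n < s < u < g < h < p < q.
Counting 5 from the smallest end gives m.

m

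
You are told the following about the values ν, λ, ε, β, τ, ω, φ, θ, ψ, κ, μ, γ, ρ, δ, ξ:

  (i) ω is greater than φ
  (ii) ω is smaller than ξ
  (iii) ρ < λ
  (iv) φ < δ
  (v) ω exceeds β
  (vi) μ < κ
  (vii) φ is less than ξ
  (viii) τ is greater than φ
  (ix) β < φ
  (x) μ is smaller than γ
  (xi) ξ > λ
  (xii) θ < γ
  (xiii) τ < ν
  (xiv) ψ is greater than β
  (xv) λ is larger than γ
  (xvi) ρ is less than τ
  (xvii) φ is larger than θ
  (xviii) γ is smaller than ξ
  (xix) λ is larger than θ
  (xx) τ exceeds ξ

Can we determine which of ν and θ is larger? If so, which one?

Link the given pairs in sequence: θ < φ; φ < ω; ω < ξ; ξ < τ; τ < ν.
Chaining these gives θ < φ < ω < ξ < τ < ν.
So ν is larger.

ν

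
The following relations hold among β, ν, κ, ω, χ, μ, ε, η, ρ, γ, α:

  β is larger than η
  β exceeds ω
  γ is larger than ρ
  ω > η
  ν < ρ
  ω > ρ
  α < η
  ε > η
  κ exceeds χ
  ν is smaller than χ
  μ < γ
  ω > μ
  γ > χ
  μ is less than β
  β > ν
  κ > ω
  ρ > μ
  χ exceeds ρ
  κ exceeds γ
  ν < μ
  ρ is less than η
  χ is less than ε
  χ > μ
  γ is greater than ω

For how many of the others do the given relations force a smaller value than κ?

8

Directly below κ: χ, ω, γ.
One step further: ν, μ, ρ, η (7 so far).
One step further: α (8 so far).
No other element is forced below κ by the given relations, so the count is 8.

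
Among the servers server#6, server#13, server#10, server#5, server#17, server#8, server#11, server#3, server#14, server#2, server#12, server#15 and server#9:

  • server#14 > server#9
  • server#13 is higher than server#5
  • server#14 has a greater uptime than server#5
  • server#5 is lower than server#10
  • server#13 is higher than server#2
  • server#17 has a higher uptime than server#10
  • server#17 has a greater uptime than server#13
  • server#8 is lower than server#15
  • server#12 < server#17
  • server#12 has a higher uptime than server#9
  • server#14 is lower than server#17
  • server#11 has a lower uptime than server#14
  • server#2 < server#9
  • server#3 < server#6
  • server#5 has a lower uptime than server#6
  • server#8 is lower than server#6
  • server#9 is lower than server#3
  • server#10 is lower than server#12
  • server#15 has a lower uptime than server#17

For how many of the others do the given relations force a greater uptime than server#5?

Directly above server#5: server#13, server#10, server#6, server#14.
One step further: server#12, server#17 (6 so far).
Nothing else is reachable above server#5; 6 in all.

6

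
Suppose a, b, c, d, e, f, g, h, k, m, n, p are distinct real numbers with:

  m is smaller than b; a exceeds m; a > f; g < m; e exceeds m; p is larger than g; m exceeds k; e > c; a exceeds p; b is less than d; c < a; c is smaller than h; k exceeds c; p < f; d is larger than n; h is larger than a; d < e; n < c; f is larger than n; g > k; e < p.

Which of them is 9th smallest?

p

The consecutive relations fix a unique order: n < c < k < g < m < b < d < e < p < f < a < h.
Counting 9 from the smallest end gives p.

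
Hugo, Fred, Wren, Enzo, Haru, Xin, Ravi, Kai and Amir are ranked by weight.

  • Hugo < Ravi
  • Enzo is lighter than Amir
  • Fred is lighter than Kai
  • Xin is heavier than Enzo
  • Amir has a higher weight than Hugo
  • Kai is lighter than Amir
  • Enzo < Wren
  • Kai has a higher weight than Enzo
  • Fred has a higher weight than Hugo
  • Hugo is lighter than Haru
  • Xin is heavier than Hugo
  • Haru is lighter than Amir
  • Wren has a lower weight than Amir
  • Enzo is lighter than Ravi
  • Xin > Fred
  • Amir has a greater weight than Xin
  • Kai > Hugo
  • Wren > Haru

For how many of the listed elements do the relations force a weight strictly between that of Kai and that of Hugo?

1

Chaining upward from Hugo reaches: Ravi, Fred, Haru, Xin, Wren, Amir.
Chaining downward from Kai reaches: Enzo, Fred.
Strictly between Hugo and Kai are those in both lists: Fred — 1 element.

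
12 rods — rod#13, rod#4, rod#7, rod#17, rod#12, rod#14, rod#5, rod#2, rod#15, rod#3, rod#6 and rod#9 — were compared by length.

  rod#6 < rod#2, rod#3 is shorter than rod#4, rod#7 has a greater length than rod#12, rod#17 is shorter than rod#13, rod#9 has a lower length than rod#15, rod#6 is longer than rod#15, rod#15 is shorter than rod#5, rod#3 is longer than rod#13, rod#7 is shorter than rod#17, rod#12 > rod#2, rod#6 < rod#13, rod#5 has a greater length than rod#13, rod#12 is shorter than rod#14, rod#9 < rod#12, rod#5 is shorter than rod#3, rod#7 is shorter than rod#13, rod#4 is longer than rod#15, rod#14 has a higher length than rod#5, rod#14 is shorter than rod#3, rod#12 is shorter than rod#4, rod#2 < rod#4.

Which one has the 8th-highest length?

rod#12

The consecutive relations fix a unique order: rod#9 < rod#15 < rod#6 < rod#2 < rod#12 < rod#7 < rod#17 < rod#13 < rod#5 < rod#14 < rod#3 < rod#4.
The 8th largest is rod#12.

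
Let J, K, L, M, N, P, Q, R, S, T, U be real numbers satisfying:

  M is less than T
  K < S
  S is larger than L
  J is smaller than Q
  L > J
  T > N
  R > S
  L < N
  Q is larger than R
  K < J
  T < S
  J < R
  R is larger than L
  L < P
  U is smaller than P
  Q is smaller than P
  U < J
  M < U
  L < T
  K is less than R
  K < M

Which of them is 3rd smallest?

U

Chaining the given pairs: K < M < U < J < L < N < T < S < R < Q < P.
The 3rd smallest is U.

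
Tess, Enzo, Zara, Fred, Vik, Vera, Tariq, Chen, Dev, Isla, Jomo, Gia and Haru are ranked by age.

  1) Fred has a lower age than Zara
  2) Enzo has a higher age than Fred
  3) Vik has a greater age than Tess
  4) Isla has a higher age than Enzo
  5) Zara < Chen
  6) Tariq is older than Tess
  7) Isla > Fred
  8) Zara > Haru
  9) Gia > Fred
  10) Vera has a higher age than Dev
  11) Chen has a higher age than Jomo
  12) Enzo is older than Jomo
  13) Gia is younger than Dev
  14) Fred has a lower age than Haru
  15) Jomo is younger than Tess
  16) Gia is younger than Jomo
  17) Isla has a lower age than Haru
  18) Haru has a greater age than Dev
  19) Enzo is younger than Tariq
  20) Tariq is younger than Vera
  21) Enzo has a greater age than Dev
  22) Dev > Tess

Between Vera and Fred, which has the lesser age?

The relevant relations are Fred < Gia; Gia < Jomo; Jomo < Tess; Tess < Dev; Dev < Enzo; Enzo < Tariq; Tariq < Vera.
Together: Fred < Gia < Jomo < Tess < Dev < Enzo < Tariq < Vera.
So Fred < Vera; Fred is the younger of the two.

Fred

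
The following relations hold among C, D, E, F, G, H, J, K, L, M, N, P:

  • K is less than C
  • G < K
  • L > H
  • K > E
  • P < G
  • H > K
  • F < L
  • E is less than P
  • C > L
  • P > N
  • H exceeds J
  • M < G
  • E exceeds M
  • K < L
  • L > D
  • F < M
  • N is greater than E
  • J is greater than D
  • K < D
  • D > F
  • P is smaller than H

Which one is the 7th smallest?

Piecing the relations together gives one ordering: F < M < E < N < P < G < K < D < J < H < L < C.
Counting 7 from the smallest end gives K.

K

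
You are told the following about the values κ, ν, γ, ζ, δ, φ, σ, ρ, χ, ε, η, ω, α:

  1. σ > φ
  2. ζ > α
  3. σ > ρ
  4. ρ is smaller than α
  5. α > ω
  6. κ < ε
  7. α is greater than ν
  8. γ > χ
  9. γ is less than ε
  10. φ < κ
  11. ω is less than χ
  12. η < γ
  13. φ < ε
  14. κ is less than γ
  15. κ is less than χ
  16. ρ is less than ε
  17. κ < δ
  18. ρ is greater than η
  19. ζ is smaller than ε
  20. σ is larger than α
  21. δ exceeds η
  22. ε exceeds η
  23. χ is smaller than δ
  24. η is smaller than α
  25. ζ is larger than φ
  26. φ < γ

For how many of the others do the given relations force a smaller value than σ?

6

Directly below σ: ρ, φ, α.
One step further: ω, η, ν (6 so far).
No other element is forced below σ by the given relations, so the count is 6.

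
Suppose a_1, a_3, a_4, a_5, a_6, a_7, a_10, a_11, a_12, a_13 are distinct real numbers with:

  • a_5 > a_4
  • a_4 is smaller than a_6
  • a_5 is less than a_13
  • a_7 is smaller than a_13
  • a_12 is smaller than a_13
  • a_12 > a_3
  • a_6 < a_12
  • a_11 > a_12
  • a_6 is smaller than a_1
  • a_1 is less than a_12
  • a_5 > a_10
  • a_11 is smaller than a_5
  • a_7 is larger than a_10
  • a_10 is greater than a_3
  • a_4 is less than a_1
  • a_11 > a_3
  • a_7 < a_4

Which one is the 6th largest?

a_6

Piecing the relations together gives one ordering: a_3 < a_10 < a_7 < a_4 < a_6 < a_1 < a_12 < a_11 < a_5 < a_13.
Counting 6 from the largest end gives a_6.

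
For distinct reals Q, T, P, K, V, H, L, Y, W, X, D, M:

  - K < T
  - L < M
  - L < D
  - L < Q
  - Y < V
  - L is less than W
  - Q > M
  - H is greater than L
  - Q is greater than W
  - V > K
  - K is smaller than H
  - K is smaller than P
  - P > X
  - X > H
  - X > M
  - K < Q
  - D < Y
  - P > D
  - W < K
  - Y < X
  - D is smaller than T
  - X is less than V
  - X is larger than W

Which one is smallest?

D is not least since L < D; W is not least since L < W; K is not least since W < K; M is not least since L < M; H is not least since L < H; Q is not least since M < Q; Y is not least since D < Y; T is not least since D < T; X is not least since M < X; V is not least since K < V; P is not least since X < P.
Only L has nothing below it, so L is the smallest.

L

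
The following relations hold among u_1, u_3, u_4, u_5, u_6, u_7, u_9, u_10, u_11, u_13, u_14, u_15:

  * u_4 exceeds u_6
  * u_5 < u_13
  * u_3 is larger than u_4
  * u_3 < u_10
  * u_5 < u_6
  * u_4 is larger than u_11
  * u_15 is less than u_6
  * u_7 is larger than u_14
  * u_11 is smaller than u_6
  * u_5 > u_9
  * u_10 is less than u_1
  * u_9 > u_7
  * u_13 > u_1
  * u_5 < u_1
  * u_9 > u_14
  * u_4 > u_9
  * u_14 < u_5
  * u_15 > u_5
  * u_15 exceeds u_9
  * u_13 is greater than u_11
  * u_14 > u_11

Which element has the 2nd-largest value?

The consecutive relations fix a unique order: u_11 < u_14 < u_7 < u_9 < u_5 < u_15 < u_6 < u_4 < u_3 < u_10 < u_1 < u_13.
Counting 2 from the largest end gives u_1.

u_1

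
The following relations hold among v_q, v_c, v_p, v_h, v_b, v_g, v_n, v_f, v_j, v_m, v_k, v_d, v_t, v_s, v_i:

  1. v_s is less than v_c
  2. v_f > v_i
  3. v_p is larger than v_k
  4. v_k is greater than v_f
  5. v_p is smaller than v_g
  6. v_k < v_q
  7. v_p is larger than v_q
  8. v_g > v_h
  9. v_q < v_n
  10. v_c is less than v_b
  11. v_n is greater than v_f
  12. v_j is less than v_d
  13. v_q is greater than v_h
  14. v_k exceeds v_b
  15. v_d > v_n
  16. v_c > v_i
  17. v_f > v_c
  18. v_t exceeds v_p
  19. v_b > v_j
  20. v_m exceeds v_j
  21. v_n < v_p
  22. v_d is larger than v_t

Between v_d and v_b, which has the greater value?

v_d

The relevant relations are v_b < v_k; v_k < v_q; v_q < v_n; v_n < v_p; v_p < v_t; v_t < v_d.
Chaining these gives v_b < v_k < v_q < v_n < v_p < v_t < v_d.
So v_b < v_d; v_d is the larger of the two.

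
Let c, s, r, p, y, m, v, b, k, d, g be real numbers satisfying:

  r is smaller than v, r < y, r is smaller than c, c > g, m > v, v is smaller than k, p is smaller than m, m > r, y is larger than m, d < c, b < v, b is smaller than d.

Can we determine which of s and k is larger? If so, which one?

Following every chain through s: nothing is chained to s.
k is not reached, and no chain runs the other way from k to s.
So the given relations leave the order of s and k undetermined.

undetermined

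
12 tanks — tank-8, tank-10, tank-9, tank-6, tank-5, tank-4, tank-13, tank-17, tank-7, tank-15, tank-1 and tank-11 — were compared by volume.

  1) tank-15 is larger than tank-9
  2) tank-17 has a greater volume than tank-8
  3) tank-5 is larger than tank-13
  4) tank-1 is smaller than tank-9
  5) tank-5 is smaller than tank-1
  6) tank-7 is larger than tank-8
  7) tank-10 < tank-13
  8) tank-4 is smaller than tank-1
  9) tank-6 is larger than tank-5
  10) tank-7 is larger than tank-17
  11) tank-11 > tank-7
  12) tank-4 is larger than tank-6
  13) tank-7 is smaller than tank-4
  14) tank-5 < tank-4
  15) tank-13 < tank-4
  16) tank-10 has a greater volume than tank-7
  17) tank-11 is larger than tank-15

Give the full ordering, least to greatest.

tank-8 < tank-17 < tank-7 < tank-10 < tank-13 < tank-5 < tank-6 < tank-4 < tank-1 < tank-9 < tank-15 < tank-11

Each adjacent pair is fixed by a given relation: tank-8 < tank-17; tank-17 < tank-7; tank-7 < tank-10; tank-10 < tank-13; tank-13 < tank-5; tank-5 < tank-6; tank-6 < tank-4; tank-4 < tank-1; tank-1 < tank-9; tank-9 < tank-15; tank-15 < tank-11. Chaining them end to end gives the full order.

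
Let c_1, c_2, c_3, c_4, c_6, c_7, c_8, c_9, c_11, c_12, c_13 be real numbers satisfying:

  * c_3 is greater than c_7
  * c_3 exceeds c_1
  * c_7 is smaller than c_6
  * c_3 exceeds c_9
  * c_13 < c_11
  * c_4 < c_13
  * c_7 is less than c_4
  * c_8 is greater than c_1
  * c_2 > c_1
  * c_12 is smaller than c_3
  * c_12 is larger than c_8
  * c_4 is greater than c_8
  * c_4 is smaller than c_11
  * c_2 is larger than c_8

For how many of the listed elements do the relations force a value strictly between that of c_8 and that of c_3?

Chaining upward from c_8 reaches: c_4, c_13, c_12, c_11, c_2.
Chaining downward from c_3 reaches: c_7, c_1, c_9, c_12.
Strictly between c_8 and c_3 are those in both lists: c_12 — 1 element.

1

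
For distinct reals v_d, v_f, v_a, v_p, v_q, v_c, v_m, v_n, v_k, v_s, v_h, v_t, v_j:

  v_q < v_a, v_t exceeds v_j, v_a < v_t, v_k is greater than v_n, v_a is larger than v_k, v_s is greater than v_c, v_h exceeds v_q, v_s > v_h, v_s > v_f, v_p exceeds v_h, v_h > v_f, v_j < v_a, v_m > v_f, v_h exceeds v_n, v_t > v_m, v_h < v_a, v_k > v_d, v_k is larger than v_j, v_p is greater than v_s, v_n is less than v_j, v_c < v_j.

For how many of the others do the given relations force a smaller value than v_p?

6

Directly below v_p: v_h, v_s.
One step further: v_q, v_c, v_n, v_f (6 so far).
Nothing else is reachable below v_p; 6 in all.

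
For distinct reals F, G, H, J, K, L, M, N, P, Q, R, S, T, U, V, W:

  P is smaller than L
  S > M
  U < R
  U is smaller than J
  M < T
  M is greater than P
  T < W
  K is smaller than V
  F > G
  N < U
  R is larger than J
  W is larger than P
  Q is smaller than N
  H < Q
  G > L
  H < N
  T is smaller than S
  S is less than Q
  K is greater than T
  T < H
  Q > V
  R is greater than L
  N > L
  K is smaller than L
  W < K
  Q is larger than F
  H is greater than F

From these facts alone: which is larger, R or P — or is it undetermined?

R

Following the relations from P: P < M < T < W < K < L < G < F < H < Q < N < U < J < R.
So R is larger.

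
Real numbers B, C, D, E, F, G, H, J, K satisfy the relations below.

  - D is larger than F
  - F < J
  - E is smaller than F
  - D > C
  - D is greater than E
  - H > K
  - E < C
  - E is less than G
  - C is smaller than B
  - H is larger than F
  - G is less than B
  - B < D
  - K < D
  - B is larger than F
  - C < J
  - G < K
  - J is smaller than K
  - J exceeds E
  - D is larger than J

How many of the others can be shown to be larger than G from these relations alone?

Directly above G: K, B.
One step further: H, D (4 so far).
Nothing else is reachable above G; 4 in all.

4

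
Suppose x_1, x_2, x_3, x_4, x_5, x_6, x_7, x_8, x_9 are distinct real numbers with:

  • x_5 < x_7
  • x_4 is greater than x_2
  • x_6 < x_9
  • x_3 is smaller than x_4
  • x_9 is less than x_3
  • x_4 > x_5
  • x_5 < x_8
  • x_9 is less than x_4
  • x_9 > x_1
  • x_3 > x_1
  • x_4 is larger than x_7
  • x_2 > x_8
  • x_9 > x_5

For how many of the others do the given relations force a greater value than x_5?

6

The elements the relations force above x_5 are x_8, x_9, x_3, x_2, x_7, x_4 — no chain reaches any other.
That is 6.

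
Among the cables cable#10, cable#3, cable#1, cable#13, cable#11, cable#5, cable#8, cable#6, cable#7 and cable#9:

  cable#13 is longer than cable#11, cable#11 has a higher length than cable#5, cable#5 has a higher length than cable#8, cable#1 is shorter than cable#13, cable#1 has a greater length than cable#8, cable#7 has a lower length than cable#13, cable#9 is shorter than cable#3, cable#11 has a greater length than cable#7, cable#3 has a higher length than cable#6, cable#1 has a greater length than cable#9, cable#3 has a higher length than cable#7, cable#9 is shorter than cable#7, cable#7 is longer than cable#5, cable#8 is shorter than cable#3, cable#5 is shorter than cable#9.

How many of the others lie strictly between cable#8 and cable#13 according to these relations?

5

The relations place cable#8 below cable#13. An element lies strictly between them when it is forced above cable#8 and also forced below cable#13.
Above cable#8: {cable#5, cable#9, cable#1, cable#7, cable#11, cable#3}. Below cable#13: {cable#5, cable#9, cable#1, cable#7, cable#11}.
Intersection: {cable#5, cable#9, cable#1, cable#7, cable#11} — 5.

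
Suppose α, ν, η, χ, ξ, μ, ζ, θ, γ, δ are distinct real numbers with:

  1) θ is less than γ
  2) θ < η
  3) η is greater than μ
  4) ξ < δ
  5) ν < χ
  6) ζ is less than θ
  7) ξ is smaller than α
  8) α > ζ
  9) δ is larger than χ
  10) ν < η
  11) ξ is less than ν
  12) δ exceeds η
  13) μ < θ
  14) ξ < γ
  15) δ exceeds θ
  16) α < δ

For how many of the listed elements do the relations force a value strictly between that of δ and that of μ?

2

Chaining upward from μ reaches: θ, η, γ.
Chaining downward from δ reaches: ξ, ν, ζ, θ, η, α, χ.
Strictly between μ and δ are those in both lists: θ, η — 2 elements.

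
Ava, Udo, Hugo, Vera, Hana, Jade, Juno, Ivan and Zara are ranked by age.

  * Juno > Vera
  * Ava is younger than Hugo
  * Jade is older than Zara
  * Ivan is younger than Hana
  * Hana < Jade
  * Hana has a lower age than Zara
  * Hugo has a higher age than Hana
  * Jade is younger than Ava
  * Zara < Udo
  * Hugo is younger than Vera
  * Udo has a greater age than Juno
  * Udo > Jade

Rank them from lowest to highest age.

Nothing is placed below Ivan, so it is least; from there Ivan < Hana; Hana < Zara; Zara < Jade; Jade < Ava; Ava < Hugo; Hugo < Vera; Vera < Juno; Juno < Udo, each given directly.

Ivan < Hana < Zara < Jade < Ava < Hugo < Vera < Juno < Udo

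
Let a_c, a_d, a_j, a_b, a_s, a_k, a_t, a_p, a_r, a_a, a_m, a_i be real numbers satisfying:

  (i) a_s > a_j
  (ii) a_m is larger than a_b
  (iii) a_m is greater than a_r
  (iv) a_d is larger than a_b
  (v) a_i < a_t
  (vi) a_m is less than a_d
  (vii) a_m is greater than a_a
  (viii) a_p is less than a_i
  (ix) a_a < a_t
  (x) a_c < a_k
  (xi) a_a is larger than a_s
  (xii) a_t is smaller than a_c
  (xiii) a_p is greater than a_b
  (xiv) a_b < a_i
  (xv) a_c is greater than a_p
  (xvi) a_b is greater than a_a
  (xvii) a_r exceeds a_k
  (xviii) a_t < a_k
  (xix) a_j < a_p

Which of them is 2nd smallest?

a_s

Chaining the given pairs: a_j < a_s < a_a < a_b < a_p < a_i < a_t < a_c < a_k < a_r < a_m < a_d.
Counting 2 from the smallest end gives a_s.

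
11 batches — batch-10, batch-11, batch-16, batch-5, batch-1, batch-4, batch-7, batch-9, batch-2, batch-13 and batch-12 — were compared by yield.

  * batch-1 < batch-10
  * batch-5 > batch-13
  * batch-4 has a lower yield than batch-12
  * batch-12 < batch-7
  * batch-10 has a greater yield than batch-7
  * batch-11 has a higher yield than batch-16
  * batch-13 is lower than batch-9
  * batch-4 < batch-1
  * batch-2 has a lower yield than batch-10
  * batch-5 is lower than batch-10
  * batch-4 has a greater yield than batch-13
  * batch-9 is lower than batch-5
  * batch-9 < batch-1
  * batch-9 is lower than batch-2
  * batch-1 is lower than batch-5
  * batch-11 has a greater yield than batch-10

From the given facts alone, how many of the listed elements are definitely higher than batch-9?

Directly above batch-9: batch-2, batch-1, batch-5.
One step further: batch-10 (4 so far).
One step further: batch-11 (5 so far).
No other element is forced above batch-9 by the given relations, so the count is 5.

5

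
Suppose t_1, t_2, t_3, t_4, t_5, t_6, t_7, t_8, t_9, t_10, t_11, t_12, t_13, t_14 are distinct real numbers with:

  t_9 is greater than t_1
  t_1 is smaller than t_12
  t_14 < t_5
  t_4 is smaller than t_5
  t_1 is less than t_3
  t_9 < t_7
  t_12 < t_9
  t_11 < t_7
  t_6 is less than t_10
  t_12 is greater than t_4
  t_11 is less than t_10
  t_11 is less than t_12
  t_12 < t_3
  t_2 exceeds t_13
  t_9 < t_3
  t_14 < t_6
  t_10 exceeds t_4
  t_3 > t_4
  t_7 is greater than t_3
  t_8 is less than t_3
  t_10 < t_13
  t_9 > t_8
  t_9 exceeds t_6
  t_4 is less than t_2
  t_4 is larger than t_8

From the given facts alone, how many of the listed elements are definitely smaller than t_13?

6

From t_13 the given relations immediately reach t_10.
From those, t_6, t_11, t_4 — 4 in total.
From those, t_14, t_8 — 6 in total.
No other element is forced below t_13 by the given relations, so the count is 6.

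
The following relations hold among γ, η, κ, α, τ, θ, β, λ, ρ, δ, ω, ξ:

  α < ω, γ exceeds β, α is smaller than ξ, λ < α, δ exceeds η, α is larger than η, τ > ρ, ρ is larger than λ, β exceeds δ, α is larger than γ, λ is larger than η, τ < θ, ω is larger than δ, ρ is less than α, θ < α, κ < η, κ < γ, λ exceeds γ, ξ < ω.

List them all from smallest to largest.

Each adjacent pair is fixed by a given relation: κ < η; η < δ; δ < β; β < γ; γ < λ; λ < ρ; ρ < τ; τ < θ; θ < α; α < ξ; ξ < ω. Chaining them end to end gives the full order.

κ < η < δ < β < γ < λ < ρ < τ < θ < α < ξ < ω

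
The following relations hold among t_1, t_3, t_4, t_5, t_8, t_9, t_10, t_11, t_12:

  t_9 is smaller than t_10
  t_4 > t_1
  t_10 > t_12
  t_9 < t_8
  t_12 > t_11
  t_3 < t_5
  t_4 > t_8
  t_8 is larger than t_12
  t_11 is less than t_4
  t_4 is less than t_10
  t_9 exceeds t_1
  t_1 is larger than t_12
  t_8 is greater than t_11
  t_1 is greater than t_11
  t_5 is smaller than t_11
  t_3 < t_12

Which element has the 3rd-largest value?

t_8

Piecing the relations together gives one ordering: t_3 < t_5 < t_11 < t_12 < t_1 < t_9 < t_8 < t_4 < t_10.
Counting 3 from the largest end gives t_8.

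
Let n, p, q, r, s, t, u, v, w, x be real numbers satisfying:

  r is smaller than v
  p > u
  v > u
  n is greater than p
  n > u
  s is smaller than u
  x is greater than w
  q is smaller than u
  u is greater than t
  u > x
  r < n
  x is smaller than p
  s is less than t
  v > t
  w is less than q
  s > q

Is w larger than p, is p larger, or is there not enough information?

p

w < q < s < t < u < p, by transitivity through q, s, t, u.
So p is larger.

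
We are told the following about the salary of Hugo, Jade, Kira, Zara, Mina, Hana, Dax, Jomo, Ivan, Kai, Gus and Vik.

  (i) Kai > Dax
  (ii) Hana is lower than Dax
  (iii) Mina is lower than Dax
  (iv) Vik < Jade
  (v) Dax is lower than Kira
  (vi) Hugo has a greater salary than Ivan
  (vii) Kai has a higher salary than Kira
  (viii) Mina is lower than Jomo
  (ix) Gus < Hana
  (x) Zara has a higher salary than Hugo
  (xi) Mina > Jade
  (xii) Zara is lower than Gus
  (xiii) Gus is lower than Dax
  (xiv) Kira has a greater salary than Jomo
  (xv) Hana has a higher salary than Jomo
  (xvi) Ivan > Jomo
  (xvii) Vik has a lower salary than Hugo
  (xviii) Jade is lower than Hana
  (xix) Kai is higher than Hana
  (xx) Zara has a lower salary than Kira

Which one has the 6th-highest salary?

Zara

The consecutive relations fix a unique order: Vik < Jade < Mina < Jomo < Ivan < Hugo < Zara < Gus < Hana < Dax < Kira < Kai.
Counting 6 from the largest end gives Zara.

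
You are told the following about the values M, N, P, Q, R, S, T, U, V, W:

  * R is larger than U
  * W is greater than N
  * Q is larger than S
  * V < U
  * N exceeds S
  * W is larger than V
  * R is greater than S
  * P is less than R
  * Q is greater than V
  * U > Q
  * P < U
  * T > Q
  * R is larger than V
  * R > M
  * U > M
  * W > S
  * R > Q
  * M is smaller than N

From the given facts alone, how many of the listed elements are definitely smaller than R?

6

From R the given relations immediately reach V, S, P, Q, M, U.
Nothing else is reachable below R; 6 in all.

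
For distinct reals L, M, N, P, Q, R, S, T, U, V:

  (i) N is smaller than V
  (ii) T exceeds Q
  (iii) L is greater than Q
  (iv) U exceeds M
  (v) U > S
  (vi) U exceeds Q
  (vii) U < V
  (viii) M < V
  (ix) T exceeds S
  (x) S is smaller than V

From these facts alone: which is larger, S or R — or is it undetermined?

undetermined

Following every chain through S: above S we get T, U, V.
R is not reached, and no chain runs the other way from R to S.
So the given relations leave the order of S and R undetermined.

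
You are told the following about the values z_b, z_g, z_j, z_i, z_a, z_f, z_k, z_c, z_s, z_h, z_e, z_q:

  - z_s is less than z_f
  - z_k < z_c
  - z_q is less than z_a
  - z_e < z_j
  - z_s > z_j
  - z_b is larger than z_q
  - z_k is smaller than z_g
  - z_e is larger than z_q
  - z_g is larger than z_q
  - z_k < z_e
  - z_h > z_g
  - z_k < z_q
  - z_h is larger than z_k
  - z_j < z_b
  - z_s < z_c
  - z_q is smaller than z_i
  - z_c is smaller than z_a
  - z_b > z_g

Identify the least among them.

z_k

Chaining upward from z_k: directly above it, z_q, z_e, z_g, z_c, z_h; then z_j, z_b, z_a, z_i; then z_s; then z_f.
That covers every other element, and nothing is given below z_k, so z_k is the least.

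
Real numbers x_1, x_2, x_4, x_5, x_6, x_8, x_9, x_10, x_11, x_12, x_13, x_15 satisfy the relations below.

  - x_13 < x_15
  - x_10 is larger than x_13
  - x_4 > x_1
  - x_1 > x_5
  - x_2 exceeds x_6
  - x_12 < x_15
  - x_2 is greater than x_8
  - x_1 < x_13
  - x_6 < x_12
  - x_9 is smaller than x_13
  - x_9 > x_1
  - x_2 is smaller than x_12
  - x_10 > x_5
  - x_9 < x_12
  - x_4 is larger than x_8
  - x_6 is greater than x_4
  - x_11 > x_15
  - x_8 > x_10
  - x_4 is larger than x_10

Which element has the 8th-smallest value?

x_6

Piecing the relations together gives one ordering: x_5 < x_1 < x_9 < x_13 < x_10 < x_8 < x_4 < x_6 < x_2 < x_12 < x_15 < x_11.
The 8th smallest is x_6.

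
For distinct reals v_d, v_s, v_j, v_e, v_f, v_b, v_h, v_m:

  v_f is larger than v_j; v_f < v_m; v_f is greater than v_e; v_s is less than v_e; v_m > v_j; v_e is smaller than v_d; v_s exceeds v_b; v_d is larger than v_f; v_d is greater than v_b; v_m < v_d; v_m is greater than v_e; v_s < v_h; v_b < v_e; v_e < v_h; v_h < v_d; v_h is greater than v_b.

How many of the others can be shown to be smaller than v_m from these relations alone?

The elements the relations force below v_m are v_b, v_s, v_j, v_e, v_f — no chain reaches any other.
That is 5.

5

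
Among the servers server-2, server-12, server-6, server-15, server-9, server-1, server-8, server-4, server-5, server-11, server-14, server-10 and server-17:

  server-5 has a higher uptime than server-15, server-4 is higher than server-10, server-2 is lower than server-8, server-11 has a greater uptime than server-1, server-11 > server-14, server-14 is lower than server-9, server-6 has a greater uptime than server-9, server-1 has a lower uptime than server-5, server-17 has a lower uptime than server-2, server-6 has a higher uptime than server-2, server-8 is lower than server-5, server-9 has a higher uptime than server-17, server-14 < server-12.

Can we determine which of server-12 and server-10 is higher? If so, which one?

Following every chain through server-10: above server-10 we get server-4.
server-12 is not reached, and no chain runs the other way from server-12 to server-10.
So the given relations leave the order of server-10 and server-12 undetermined.

undetermined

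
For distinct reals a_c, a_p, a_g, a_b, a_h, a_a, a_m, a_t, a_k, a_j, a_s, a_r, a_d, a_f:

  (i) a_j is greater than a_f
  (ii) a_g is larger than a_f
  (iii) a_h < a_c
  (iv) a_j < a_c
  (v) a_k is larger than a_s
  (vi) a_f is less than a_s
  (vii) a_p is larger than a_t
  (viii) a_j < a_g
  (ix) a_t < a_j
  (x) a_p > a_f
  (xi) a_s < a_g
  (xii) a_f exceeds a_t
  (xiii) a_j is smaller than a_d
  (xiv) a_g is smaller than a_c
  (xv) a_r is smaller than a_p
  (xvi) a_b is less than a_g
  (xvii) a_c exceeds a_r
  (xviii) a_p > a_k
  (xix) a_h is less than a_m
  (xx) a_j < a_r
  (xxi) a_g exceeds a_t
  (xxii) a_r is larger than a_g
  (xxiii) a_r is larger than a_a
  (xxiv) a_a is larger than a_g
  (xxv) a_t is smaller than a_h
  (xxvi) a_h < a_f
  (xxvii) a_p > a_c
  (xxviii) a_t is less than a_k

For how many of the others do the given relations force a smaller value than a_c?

The elements the relations force below a_c are a_t, a_b, a_h, a_f, a_s, a_j, a_g, a_a, a_r — no chain reaches any other.
That is 9.

9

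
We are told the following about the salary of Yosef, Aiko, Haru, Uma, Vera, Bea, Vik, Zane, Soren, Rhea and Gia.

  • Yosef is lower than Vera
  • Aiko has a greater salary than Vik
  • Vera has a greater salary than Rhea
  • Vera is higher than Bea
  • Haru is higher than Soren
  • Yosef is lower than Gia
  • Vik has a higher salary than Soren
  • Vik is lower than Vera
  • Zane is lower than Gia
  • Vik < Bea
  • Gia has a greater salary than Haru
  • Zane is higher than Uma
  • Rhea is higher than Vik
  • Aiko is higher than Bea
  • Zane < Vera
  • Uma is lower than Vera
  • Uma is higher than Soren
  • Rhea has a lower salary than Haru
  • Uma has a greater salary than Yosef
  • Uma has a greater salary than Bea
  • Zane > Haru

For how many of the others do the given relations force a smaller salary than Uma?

Directly below Uma: Soren, Bea, Yosef.
One step further: Vik (4 so far).
No other element is forced below Uma by the given relations, so the count is 4.

4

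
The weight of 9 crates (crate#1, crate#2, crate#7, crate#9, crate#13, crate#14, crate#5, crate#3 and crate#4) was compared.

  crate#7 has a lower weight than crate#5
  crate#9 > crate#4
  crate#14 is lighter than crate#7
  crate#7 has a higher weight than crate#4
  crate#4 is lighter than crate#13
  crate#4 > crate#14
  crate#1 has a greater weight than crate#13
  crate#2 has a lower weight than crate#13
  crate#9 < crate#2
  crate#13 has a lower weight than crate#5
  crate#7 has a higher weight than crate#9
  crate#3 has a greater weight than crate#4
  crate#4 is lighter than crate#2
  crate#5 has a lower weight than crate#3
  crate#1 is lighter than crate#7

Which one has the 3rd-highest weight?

crate#7

Piecing the relations together gives one ordering: crate#14 < crate#4 < crate#9 < crate#2 < crate#13 < crate#1 < crate#7 < crate#5 < crate#3.
Counting 3 from the largest end gives crate#7.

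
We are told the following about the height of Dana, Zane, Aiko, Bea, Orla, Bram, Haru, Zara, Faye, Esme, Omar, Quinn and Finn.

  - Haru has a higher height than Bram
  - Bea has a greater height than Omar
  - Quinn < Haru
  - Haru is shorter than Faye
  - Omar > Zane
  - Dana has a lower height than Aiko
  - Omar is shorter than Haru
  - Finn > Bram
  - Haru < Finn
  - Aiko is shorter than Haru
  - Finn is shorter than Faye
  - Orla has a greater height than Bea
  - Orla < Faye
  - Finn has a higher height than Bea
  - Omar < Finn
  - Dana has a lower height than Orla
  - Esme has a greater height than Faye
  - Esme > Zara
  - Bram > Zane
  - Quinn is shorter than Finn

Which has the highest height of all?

Esme

Chaining downward from Esme: directly below it, Zara, Faye; then Orla, Haru, Finn; then Omar, Bram, Quinn, Dana, Aiko, Bea; then Zane.
That covers every other element, and nothing is given above Esme, so Esme is the highest height.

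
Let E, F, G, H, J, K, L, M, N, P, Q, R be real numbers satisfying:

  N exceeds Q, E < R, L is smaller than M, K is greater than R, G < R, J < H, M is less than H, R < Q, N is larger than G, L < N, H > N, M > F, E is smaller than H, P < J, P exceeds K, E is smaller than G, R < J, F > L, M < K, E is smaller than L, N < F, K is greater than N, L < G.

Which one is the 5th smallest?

Q

Piecing the relations together gives one ordering: E < L < G < R < Q < N < F < M < K < P < J < H.
The 5th smallest is Q.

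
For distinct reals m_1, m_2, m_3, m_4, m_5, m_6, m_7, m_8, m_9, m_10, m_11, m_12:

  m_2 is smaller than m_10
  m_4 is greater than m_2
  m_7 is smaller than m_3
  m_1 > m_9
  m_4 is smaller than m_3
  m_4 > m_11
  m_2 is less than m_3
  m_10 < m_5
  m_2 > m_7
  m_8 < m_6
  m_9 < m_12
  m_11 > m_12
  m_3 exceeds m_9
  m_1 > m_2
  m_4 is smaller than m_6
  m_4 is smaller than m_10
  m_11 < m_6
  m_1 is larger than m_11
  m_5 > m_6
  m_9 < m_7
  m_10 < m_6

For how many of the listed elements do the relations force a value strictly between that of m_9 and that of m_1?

Chaining upward from m_9 reaches: m_7, m_12, m_11, m_2, m_4, m_10, m_6, m_3, m_5.
Chaining downward from m_1 reaches: m_7, m_12, m_11, m_2.
Strictly between m_9 and m_1 are those in both lists: m_7, m_12, m_11, m_2 — 4 elements.

4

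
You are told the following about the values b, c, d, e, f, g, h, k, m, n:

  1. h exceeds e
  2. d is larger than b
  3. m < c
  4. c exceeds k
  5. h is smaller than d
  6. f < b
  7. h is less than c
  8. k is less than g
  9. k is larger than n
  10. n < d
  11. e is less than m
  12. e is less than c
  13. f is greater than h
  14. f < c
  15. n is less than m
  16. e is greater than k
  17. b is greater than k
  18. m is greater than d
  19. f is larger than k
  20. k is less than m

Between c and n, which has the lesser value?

n

Link the given pairs in sequence: n < k; k < e; e < h; h < f; f < b; b < d; d < m; m < c.
Together: n < k < e < h < f < b < d < m < c.
So n < c; n is the smaller of the two.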